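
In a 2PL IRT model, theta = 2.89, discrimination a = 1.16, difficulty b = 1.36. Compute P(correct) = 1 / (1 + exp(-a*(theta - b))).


a*(theta - b) = 1.16 * (2.89 - 1.36) = 1.7748
exp(-1.7748) = 0.1695
P = 1 / (1 + 0.1695)
P = 0.8551

0.8551


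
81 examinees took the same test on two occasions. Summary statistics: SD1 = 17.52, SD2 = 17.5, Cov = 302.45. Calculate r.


r = cov(X,Y) / (SD_X * SD_Y)
r = 302.45 / (17.52 * 17.5)
r = 302.45 / 306.6
r = 0.9865

0.9865


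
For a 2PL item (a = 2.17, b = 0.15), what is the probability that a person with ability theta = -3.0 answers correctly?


a*(theta - b) = 2.17 * (-3.0 - 0.15) = -6.8355
exp(--6.8355) = 930.2934
P = 1 / (1 + 930.2934)
P = 0.0011

0.0011


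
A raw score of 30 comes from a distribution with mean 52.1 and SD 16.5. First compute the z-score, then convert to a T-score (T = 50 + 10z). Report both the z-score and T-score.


z = (X - mean) / SD = (30 - 52.1) / 16.5
z = -22.1 / 16.5
z = -1.3394
T-score = T = 50 + 10z
Carry z at full precision (z = -22.1 / 16.5) into the conversion:
T-score = 50 + 10 * (-22.1 / 16.5) = 50 + -221 / 16.5
T-score = 50 + -13.3939
T-score = 36.6061

36.6061


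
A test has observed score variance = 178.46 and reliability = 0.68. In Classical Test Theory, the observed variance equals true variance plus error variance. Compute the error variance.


var_true = rxx * var_obs = 0.68 * 178.46 = 121.3528
var_error = var_obs - var_true
var_error = 178.46 - 121.3528
var_error = 57.1072

57.1072


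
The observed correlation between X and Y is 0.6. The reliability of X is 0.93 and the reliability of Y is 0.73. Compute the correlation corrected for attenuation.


r_corrected = rxy / sqrt(rxx * ryy)
= 0.6 / sqrt(0.93 * 0.73)
= 0.6 / sqrt(0.6789)
= 0.6 / 0.823954
r_corrected = 0.7282

0.7282


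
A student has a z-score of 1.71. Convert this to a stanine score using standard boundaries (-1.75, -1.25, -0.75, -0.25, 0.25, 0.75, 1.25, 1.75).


Stanine boundaries: [-1.75, -1.25, -0.75, -0.25, 0.25, 0.75, 1.25, 1.75]
z = 1.71
Check each boundary:
  z >= -1.75 -> could be stanine 2
  z >= -1.25 -> could be stanine 3
  z >= -0.75 -> could be stanine 4
  z >= -0.25 -> could be stanine 5
  z >= 0.25 -> could be stanine 6
  z >= 0.75 -> could be stanine 7
  z >= 1.25 -> could be stanine 8
  z < 1.75
Highest qualifying boundary gives stanine = 8

8


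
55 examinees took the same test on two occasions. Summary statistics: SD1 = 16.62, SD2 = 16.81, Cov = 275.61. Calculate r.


r = cov(X,Y) / (SD_X * SD_Y)
r = 275.61 / (16.62 * 16.81)
r = 275.61 / 279.3822
r = 0.9865

0.9865


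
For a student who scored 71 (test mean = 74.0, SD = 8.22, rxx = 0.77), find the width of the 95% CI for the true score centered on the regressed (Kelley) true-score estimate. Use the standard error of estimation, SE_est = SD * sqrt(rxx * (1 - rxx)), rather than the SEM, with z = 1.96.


True score estimate = 0.77*71 + 0.23*74.0 = 71.69
SE_est = SD * sqrt(rxx * (1 - rxx)) = 8.22 * sqrt(0.77 * 0.23) = 8.22 * sqrt(0.1771) = 3.459243
CI = T_est +/- z * SE_est, so width = 2 * z * SE_est = 2 * 1.96 * 3.459243
Width = 13.5602

13.5602


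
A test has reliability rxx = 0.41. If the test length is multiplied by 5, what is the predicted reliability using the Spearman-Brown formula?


r_new = (n * rxx) / (1 + (n-1) * rxx)
r_new = (5 * 0.41) / (1 + 4 * 0.41)
r_new = 2.05 / 2.64
r_new = 0.7765

0.7765


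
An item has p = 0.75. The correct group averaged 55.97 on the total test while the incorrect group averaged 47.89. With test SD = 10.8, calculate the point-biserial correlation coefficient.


q = 1 - p = 0.25
rpb = ((M1 - M0) / SD) * sqrt(p * q)
rpb = ((55.97 - 47.89) / 10.8) * sqrt(0.75 * 0.25)
rpb = 0.324

0.324


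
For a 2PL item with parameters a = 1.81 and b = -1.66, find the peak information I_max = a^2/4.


For 2PL, max info at theta = b = -1.66
I_max = a^2 / 4 = 1.81^2 / 4
= 3.2761 / 4
I_max = 0.819

0.819


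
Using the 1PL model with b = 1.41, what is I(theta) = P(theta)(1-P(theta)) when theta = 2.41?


P = 1/(1+exp(-(2.41-1.41))) = 0.7311
I = P*(1-P) = 0.7311 * 0.2689
I = 0.1966

0.1966


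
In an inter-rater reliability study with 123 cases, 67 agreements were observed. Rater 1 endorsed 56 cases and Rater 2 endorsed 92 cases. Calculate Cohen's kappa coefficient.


P_o = 67/123 = 0.544715
P_e = (56*92 + 67*31) / 15129 = 0.477824
kappa = (P_o - P_e) / (1 - P_e)
kappa = (0.544715 - 0.477824) / (1 - 0.477824)
kappa = 0.1281

0.1281


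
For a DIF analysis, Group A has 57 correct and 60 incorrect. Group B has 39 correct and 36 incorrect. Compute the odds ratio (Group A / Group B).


Odds_A = 57/60 = 0.95
Odds_B = 39/36 = 1.0833
OR = Odds_A / Odds_B = 0.95 / 1.0833
Exactly, OR = (57 * 36) / (60 * 39) = 2052 / 2340
OR = 0.8769

0.8769


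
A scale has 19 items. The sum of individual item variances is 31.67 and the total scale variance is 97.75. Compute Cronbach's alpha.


alpha = (k/(k-1)) * (1 - sum(si^2)/s_total^2)
= (19/18) * (1 - 31.67/97.75)
alpha = 0.7136

0.7136


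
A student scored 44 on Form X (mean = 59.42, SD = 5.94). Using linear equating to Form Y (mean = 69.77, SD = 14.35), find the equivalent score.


slope = SD_Y / SD_X = 14.35 / 5.94 ~ 2.4158
intercept = mean_Y - slope * mean_X = 69.77 - (14.35 / 5.94) * 59.42 ~ -73.7783
Y = slope * X + intercept. To avoid rounding drift from the rounded slope/intercept, evaluate the equivalent form Y = mean_Y + SD_Y * (X - mean_X) / SD_X at full precision:
Y = 69.77 + 14.35 * (44 - 59.42) / 5.94
Y = 69.77 - 14.35 * 15.42 / 5.94
Y = 69.77 - 221.277 / 5.94
Y = 69.77 - 37.252
Y = 32.518

32.518


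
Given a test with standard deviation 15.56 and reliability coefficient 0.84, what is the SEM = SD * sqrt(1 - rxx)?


SEM = SD * sqrt(1 - rxx)
SEM = 15.56 * sqrt(1 - 0.84)
SEM = 15.56 * sqrt(0.16) = 15.56 * 0.4
SEM = 6.224

6.224


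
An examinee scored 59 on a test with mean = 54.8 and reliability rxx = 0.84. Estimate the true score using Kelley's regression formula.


T_est = rxx * X + (1 - rxx) * mean
T_est = 0.84 * 59 + 0.16 * 54.8
T_est = 49.56 + 8.768
T_est = 58.328

58.328


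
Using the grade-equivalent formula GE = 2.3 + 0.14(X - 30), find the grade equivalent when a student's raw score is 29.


raw - median = 29 - 30 = -1
slope * diff = 0.14 * -1 = -0.14
GE = 2.3 + -0.14
GE = 2.16

2.16


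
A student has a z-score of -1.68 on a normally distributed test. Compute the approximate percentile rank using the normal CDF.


CDF(z) = 0.5 * (1 + erf(z/sqrt(2)))
erf(-1.1879) = -0.907
CDF = 0.0465
Percentile rank = 0.0465 * 100 = 4.65

4.65


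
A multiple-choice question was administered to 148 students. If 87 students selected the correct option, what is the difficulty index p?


Item difficulty p = number correct / total examinees
p = 87 / 148
p = 0.5878

0.5878


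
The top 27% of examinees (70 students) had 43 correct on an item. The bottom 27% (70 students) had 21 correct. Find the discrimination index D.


p_upper = 43/70 = 0.6143
p_lower = 21/70 = 0.3
D = 0.6143 - 0.3 = 0.3143

0.3143


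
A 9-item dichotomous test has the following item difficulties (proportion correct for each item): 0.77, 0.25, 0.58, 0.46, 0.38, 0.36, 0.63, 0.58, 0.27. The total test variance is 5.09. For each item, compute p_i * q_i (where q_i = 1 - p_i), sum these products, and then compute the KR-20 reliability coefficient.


For each item, compute p_i * q_i:
  Item 1: 0.77 * 0.23 = 0.1771
  Item 2: 0.25 * 0.75 = 0.1875
  Item 3: 0.58 * 0.42 = 0.2436
  Item 4: 0.46 * 0.54 = 0.2484
  Item 5: 0.38 * 0.62 = 0.2356
  Item 6: 0.36 * 0.64 = 0.2304
  Item 7: 0.63 * 0.37 = 0.2331
  Item 8: 0.58 * 0.42 = 0.2436
  Item 9: 0.27 * 0.73 = 0.1971
Sum(p_i * q_i) = 0.1771 + 0.1875 + 0.2436 + 0.2484 + 0.2356 + 0.2304 + 0.2331 + 0.2436 + 0.1971 = 1.9964
KR-20 = (k/(k-1)) * (1 - Sum(p_i*q_i) / Var_total)
= (9/8) * (1 - 1.9964/5.09)
= 1.125 * 0.6078
KR-20 = 0.6838

0.6838


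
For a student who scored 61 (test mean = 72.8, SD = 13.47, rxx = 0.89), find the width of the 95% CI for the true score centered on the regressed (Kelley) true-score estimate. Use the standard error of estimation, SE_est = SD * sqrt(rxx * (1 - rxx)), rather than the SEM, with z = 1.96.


True score estimate = 0.89*61 + 0.11*72.8 = 62.298
SE_est = SD * sqrt(rxx * (1 - rxx)) = 13.47 * sqrt(0.89 * 0.11) = 13.47 * sqrt(0.0979) = 4.214625
CI = T_est +/- z * SE_est, so width = 2 * z * SE_est = 2 * 1.96 * 4.214625
Width = 16.5213

16.5213


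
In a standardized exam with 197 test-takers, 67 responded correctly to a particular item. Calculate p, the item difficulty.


Item difficulty p = number correct / total examinees
p = 67 / 197
p = 0.3401

0.3401


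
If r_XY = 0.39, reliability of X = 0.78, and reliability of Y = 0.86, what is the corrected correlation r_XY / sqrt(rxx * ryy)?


r_corrected = rxy / sqrt(rxx * ryy)
= 0.39 / sqrt(0.78 * 0.86)
= 0.39 / sqrt(0.6708)
= 0.39 / 0.819024
r_corrected = 0.4762

0.4762


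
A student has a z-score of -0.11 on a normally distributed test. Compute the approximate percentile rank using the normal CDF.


CDF(z) = 0.5 * (1 + erf(z/sqrt(2)))
erf(-0.0778) = -0.0876
CDF = 0.4562
Percentile rank = 0.4562 * 100 = 45.62

45.62


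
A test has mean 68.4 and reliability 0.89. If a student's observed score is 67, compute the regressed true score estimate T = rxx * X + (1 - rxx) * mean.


T_est = rxx * X + (1 - rxx) * mean
T_est = 0.89 * 67 + 0.11 * 68.4
T_est = 59.63 + 7.524
T_est = 67.154

67.154


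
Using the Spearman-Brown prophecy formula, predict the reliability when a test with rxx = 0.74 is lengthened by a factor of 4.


r_new = (n * rxx) / (1 + (n-1) * rxx)
r_new = (4 * 0.74) / (1 + 3 * 0.74)
r_new = 2.96 / 3.22
r_new = 0.9193

0.9193


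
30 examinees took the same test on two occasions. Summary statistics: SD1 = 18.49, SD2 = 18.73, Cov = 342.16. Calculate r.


r = cov(X,Y) / (SD_X * SD_Y)
r = 342.16 / (18.49 * 18.73)
r = 342.16 / 346.3177
r = 0.988

0.988


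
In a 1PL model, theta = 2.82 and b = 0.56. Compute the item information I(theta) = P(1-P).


P = 1/(1+exp(-(2.82-0.56))) = 0.9055
I = P*(1-P) = 0.9055 * 0.0945
I = 0.0856

0.0856


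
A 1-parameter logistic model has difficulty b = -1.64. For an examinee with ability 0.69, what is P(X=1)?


theta - b = 0.69 - -1.64 = 2.33
exp(-(theta - b)) = exp(-2.33) = 0.0973
P = 1 / (1 + 0.0973)
P = 0.9113

0.9113


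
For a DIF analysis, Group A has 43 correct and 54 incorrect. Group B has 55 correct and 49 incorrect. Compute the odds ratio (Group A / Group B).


Odds_A = 43/54 = 0.7963
Odds_B = 55/49 = 1.1224
OR = Odds_A / Odds_B = 0.7963 / 1.1224
Exactly, OR = (43 * 49) / (54 * 55) = 2107 / 2970
OR = 0.7094

0.7094


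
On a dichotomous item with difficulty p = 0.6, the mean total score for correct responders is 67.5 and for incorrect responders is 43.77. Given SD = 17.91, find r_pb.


q = 1 - p = 0.4
rpb = ((M1 - M0) / SD) * sqrt(p * q)
rpb = ((67.5 - 43.77) / 17.91) * sqrt(0.6 * 0.4)
rpb = 0.6491

0.6491


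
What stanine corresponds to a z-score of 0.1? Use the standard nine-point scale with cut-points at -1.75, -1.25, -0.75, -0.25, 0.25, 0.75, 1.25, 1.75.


Stanine boundaries: [-1.75, -1.25, -0.75, -0.25, 0.25, 0.75, 1.25, 1.75]
z = 0.1
Check each boundary:
  z >= -1.75 -> could be stanine 2
  z >= -1.25 -> could be stanine 3
  z >= -0.75 -> could be stanine 4
  z >= -0.25 -> could be stanine 5
  z < 0.25
  z < 0.75
  z < 1.25
  z < 1.75
Highest qualifying boundary gives stanine = 5

5


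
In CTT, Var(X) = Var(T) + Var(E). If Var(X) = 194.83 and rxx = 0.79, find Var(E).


var_true = rxx * var_obs = 0.79 * 194.83 = 153.9157
var_error = var_obs - var_true
var_error = 194.83 - 153.9157
var_error = 40.9143

40.9143


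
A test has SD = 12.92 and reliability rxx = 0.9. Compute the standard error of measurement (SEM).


SEM = SD * sqrt(1 - rxx)
SEM = 12.92 * sqrt(1 - 0.9)
SEM = 12.92 * sqrt(0.1) = 12.92 * 0.316228
SEM = 4.0857

4.0857


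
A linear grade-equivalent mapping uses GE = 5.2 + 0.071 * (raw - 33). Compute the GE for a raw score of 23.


raw - median = 23 - 33 = -10
slope * diff = 0.071 * -10 = -0.71
GE = 5.2 + -0.71
GE = 4.49

4.49


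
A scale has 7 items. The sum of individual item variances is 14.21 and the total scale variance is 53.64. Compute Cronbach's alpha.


alpha = (k/(k-1)) * (1 - sum(si^2)/s_total^2)
= (7/6) * (1 - 14.21/53.64)
alpha = 0.8576

0.8576


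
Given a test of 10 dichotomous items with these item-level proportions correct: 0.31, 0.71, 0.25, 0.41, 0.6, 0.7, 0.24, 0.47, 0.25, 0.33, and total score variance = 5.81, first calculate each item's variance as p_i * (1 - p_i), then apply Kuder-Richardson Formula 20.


For each item, compute p_i * q_i:
  Item 1: 0.31 * 0.69 = 0.2139
  Item 2: 0.71 * 0.29 = 0.2059
  Item 3: 0.25 * 0.75 = 0.1875
  Item 4: 0.41 * 0.59 = 0.2419
  Item 5: 0.6 * 0.4 = 0.24
  Item 6: 0.7 * 0.3 = 0.21
  Item 7: 0.24 * 0.76 = 0.1824
  Item 8: 0.47 * 0.53 = 0.2491
  Item 9: 0.25 * 0.75 = 0.1875
  Item 10: 0.33 * 0.67 = 0.2211
Sum(p_i * q_i) = 0.2139 + 0.2059 + 0.1875 + 0.2419 + 0.24 + 0.21 + 0.1824 + 0.2491 + 0.1875 + 0.2211 = 2.1393
KR-20 = (k/(k-1)) * (1 - Sum(p_i*q_i) / Var_total)
= (10/9) * (1 - 2.1393/5.81)
= 1.1111 * 0.6318
KR-20 = 0.702

0.702


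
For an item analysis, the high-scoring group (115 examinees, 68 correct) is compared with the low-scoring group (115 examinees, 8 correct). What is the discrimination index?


p_upper = 68/115 = 0.5913
p_lower = 8/115 = 0.0696
D = 0.5913 - 0.0696 = 0.5217

0.5217


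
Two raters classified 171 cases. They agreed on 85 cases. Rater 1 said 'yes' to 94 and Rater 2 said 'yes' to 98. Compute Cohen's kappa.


P_o = 85/171 = 0.497076
P_e = (94*98 + 77*73) / 29241 = 0.507267
kappa = (P_o - P_e) / (1 - P_e)
kappa = (0.497076 - 0.507267) / (1 - 0.507267)
kappa = -0.0207

-0.0207


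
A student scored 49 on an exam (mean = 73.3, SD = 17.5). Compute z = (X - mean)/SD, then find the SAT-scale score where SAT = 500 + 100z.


z = (X - mean) / SD = (49 - 73.3) / 17.5
z = -24.3 / 17.5
z = -1.3886
SAT-scale = SAT = 500 + 100z
Carry z at full precision (z = -24.3 / 17.5) into the conversion:
SAT-scale = 500 + 100 * (-24.3 / 17.5) = 500 + -2430 / 17.5
SAT-scale = 500 + -138.8571
SAT-scale = 361.1429

361.1429


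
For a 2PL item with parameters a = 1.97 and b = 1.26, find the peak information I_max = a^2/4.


For 2PL, max info at theta = b = 1.26
I_max = a^2 / 4 = 1.97^2 / 4
= 3.8809 / 4
I_max = 0.9702

0.9702


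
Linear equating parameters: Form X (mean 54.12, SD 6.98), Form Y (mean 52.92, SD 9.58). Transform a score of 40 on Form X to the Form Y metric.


slope = SD_Y / SD_X = 9.58 / 6.98 ~ 1.3725
intercept = mean_Y - slope * mean_X = 52.92 - (9.58 / 6.98) * 54.12 ~ -21.3593
Y = slope * X + intercept. To avoid rounding drift from the rounded slope/intercept, evaluate the equivalent form Y = mean_Y + SD_Y * (X - mean_X) / SD_X at full precision:
Y = 52.92 + 9.58 * (40 - 54.12) / 6.98
Y = 52.92 - 9.58 * 14.12 / 6.98
Y = 52.92 - 135.2696 / 6.98
Y = 52.92 - 19.3796
Y = 33.5404

33.5404


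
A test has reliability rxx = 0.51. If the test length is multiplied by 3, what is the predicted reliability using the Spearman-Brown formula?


r_new = (n * rxx) / (1 + (n-1) * rxx)
r_new = (3 * 0.51) / (1 + 2 * 0.51)
r_new = 1.53 / 2.02
r_new = 0.7574

0.7574


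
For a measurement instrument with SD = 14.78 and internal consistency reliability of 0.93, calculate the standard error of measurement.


SEM = SD * sqrt(1 - rxx)
SEM = 14.78 * sqrt(1 - 0.93)
SEM = 14.78 * sqrt(0.07) = 14.78 * 0.264575
SEM = 3.9104

3.9104


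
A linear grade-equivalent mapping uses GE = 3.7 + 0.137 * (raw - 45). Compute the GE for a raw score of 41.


raw - median = 41 - 45 = -4
slope * diff = 0.137 * -4 = -0.548
GE = 3.7 + -0.548
GE = 3.152

3.152


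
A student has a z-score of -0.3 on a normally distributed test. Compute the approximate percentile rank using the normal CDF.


CDF(z) = 0.5 * (1 + erf(z/sqrt(2)))
erf(-0.2121) = -0.2358
CDF = 0.3821
Percentile rank = 0.3821 * 100 = 38.21

38.21


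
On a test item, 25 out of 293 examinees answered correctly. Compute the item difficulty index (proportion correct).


Item difficulty p = number correct / total examinees
p = 25 / 293
p = 0.0853

0.0853


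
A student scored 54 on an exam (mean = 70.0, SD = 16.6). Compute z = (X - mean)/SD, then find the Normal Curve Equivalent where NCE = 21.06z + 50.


z = (X - mean) / SD = (54 - 70.0) / 16.6
z = -16.0 / 16.6
z = -0.9639
NCE = NCE = 21.06z + 50
Carry z at full precision (z = -16.0 / 16.6) into the conversion:
NCE = 21.06 * (-16.0 / 16.6) + 50 = -336.96 / 16.6 + 50
NCE = -20.2988 + 50
NCE = 29.7012

29.7012


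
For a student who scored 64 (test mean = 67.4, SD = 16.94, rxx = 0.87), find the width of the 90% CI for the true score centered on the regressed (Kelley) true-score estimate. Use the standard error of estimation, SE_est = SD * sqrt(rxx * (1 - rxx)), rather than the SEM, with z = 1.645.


True score estimate = 0.87*64 + 0.13*67.4 = 64.442
SE_est = SD * sqrt(rxx * (1 - rxx)) = 16.94 * sqrt(0.87 * 0.13) = 16.94 * sqrt(0.1131) = 5.69698
CI = T_est +/- z * SE_est, so width = 2 * z * SE_est = 2 * 1.645 * 5.69698
Width = 18.7431

18.7431


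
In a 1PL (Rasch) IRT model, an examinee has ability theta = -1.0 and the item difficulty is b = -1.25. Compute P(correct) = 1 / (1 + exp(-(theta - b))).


theta - b = -1.0 - -1.25 = 0.25
exp(-(theta - b)) = exp(-0.25) = 0.7788
P = 1 / (1 + 0.7788)
P = 0.5622

0.5622


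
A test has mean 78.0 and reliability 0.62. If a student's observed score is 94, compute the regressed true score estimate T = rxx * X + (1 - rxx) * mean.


T_est = rxx * X + (1 - rxx) * mean
T_est = 0.62 * 94 + 0.38 * 78.0
T_est = 58.28 + 29.64
T_est = 87.92

87.92


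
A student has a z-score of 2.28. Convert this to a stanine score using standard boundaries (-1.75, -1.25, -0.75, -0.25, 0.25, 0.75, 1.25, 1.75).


Stanine boundaries: [-1.75, -1.25, -0.75, -0.25, 0.25, 0.75, 1.25, 1.75]
z = 2.28
Check each boundary:
  z >= -1.75 -> could be stanine 2
  z >= -1.25 -> could be stanine 3
  z >= -0.75 -> could be stanine 4
  z >= -0.25 -> could be stanine 5
  z >= 0.25 -> could be stanine 6
  z >= 0.75 -> could be stanine 7
  z >= 1.25 -> could be stanine 8
  z >= 1.75 -> could be stanine 9
Highest qualifying boundary gives stanine = 9

9


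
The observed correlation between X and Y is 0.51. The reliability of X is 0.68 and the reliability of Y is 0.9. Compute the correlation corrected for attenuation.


r_corrected = rxy / sqrt(rxx * ryy)
= 0.51 / sqrt(0.68 * 0.9)
= 0.51 / sqrt(0.612)
= 0.51 / 0.782304
r_corrected = 0.6519

0.6519


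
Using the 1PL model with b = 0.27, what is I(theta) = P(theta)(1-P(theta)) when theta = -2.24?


P = 1/(1+exp(-(-2.24-0.27))) = 0.0752
I = P*(1-P) = 0.0752 * 0.9248
I = 0.0695

0.0695


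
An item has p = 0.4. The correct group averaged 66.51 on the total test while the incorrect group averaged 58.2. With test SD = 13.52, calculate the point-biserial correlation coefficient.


q = 1 - p = 0.6
rpb = ((M1 - M0) / SD) * sqrt(p * q)
rpb = ((66.51 - 58.2) / 13.52) * sqrt(0.4 * 0.6)
rpb = 0.3011

0.3011


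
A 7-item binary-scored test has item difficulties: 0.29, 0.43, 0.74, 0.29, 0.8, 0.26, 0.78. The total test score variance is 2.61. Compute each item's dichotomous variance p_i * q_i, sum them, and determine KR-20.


For each item, compute p_i * q_i:
  Item 1: 0.29 * 0.71 = 0.2059
  Item 2: 0.43 * 0.57 = 0.2451
  Item 3: 0.74 * 0.26 = 0.1924
  Item 4: 0.29 * 0.71 = 0.2059
  Item 5: 0.8 * 0.2 = 0.16
  Item 6: 0.26 * 0.74 = 0.1924
  Item 7: 0.78 * 0.22 = 0.1716
Sum(p_i * q_i) = 0.2059 + 0.2451 + 0.1924 + 0.2059 + 0.16 + 0.1924 + 0.1716 = 1.3733
KR-20 = (k/(k-1)) * (1 - Sum(p_i*q_i) / Var_total)
= (7/6) * (1 - 1.3733/2.61)
= 1.1667 * 0.4738
KR-20 = 0.5528

0.5528


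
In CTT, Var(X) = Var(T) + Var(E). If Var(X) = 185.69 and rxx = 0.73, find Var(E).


var_true = rxx * var_obs = 0.73 * 185.69 = 135.5537
var_error = var_obs - var_true
var_error = 185.69 - 135.5537
var_error = 50.1363

50.1363


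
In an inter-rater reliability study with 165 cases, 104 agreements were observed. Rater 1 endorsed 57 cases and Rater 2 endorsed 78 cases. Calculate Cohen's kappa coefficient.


P_o = 104/165 = 0.630303
P_e = (57*78 + 108*87) / 27225 = 0.50843
kappa = (P_o - P_e) / (1 - P_e)
kappa = (0.630303 - 0.50843) / (1 - 0.50843)
kappa = 0.2479

0.2479


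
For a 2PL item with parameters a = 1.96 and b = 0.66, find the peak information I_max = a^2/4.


For 2PL, max info at theta = b = 0.66
I_max = a^2 / 4 = 1.96^2 / 4
= 3.8416 / 4
I_max = 0.9604

0.9604


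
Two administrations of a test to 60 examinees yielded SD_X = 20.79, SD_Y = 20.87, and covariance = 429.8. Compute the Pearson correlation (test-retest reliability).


r = cov(X,Y) / (SD_X * SD_Y)
r = 429.8 / (20.79 * 20.87)
r = 429.8 / 433.8873
r = 0.9906

0.9906


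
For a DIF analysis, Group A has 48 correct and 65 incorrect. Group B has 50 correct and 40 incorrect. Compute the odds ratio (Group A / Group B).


Odds_A = 48/65 = 0.7385
Odds_B = 50/40 = 1.25
OR = Odds_A / Odds_B = 0.7385 / 1.25
Exactly, OR = (48 * 40) / (65 * 50) = 1920 / 3250
OR = 0.5908

0.5908


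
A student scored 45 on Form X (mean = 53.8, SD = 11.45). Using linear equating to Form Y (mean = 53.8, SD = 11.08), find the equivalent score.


slope = SD_Y / SD_X = 11.08 / 11.45 ~ 0.9677
intercept = mean_Y - slope * mean_X = 53.8 - (11.08 / 11.45) * 53.8 ~ 1.7385
Y = slope * X + intercept. To avoid rounding drift from the rounded slope/intercept, evaluate the equivalent form Y = mean_Y + SD_Y * (X - mean_X) / SD_X at full precision:
Y = 53.8 + 11.08 * (45 - 53.8) / 11.45
Y = 53.8 - 11.08 * 8.8 / 11.45
Y = 53.8 - 97.504 / 11.45
Y = 53.8 - 8.5156
Y = 45.2844

45.2844


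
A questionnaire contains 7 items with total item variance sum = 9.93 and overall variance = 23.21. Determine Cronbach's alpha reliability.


alpha = (k/(k-1)) * (1 - sum(si^2)/s_total^2)
= (7/6) * (1 - 9.93/23.21)
alpha = 0.6675

0.6675


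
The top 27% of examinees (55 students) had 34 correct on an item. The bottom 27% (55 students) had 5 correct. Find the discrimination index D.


p_upper = 34/55 = 0.6182
p_lower = 5/55 = 0.0909
D = 0.6182 - 0.0909 = 0.5273

0.5273


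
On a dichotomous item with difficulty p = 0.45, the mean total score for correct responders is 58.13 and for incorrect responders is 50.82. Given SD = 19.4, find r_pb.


q = 1 - p = 0.55
rpb = ((M1 - M0) / SD) * sqrt(p * q)
rpb = ((58.13 - 50.82) / 19.4) * sqrt(0.45 * 0.55)
rpb = 0.1875

0.1875


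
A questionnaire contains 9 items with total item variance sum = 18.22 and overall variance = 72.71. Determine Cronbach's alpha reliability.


alpha = (k/(k-1)) * (1 - sum(si^2)/s_total^2)
= (9/8) * (1 - 18.22/72.71)
alpha = 0.8431

0.8431


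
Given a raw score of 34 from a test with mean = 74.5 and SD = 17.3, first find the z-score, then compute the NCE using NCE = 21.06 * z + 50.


z = (X - mean) / SD = (34 - 74.5) / 17.3
z = -40.5 / 17.3
z = -2.341
NCE = NCE = 21.06z + 50
Carry z at full precision (z = -40.5 / 17.3) into the conversion:
NCE = 21.06 * (-40.5 / 17.3) + 50 = -852.93 / 17.3 + 50
NCE = -49.3023 + 50
NCE = 0.6977

0.6977


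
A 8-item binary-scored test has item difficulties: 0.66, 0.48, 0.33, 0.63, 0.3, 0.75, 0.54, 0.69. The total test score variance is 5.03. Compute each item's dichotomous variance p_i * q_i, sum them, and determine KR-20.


For each item, compute p_i * q_i:
  Item 1: 0.66 * 0.34 = 0.2244
  Item 2: 0.48 * 0.52 = 0.2496
  Item 3: 0.33 * 0.67 = 0.2211
  Item 4: 0.63 * 0.37 = 0.2331
  Item 5: 0.3 * 0.7 = 0.21
  Item 6: 0.75 * 0.25 = 0.1875
  Item 7: 0.54 * 0.46 = 0.2484
  Item 8: 0.69 * 0.31 = 0.2139
Sum(p_i * q_i) = 0.2244 + 0.2496 + 0.2211 + 0.2331 + 0.21 + 0.1875 + 0.2484 + 0.2139 = 1.788
KR-20 = (k/(k-1)) * (1 - Sum(p_i*q_i) / Var_total)
= (8/7) * (1 - 1.788/5.03)
= 1.1429 * 0.6445
KR-20 = 0.7366

0.7366


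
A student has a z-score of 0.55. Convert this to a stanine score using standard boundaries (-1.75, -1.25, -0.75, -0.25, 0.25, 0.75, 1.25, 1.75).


Stanine boundaries: [-1.75, -1.25, -0.75, -0.25, 0.25, 0.75, 1.25, 1.75]
z = 0.55
Check each boundary:
  z >= -1.75 -> could be stanine 2
  z >= -1.25 -> could be stanine 3
  z >= -0.75 -> could be stanine 4
  z >= -0.25 -> could be stanine 5
  z >= 0.25 -> could be stanine 6
  z < 0.75
  z < 1.25
  z < 1.75
Highest qualifying boundary gives stanine = 6

6


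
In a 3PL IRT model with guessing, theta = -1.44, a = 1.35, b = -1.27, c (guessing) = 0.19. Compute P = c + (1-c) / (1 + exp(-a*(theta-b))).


logit = 1.35*(-1.44 - -1.27) = -0.2295
P* = 1/(1 + exp(--0.2295)) = 0.4429
P = 0.19 + (1 - 0.19) * 0.4429
P = 0.5487

0.5487


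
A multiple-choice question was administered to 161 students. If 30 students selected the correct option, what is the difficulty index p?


Item difficulty p = number correct / total examinees
p = 30 / 161
p = 0.1863

0.1863


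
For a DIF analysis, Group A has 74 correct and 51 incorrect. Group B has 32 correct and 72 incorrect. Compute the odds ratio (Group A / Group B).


Odds_A = 74/51 = 1.451
Odds_B = 32/72 = 0.4444
OR = Odds_A / Odds_B = 1.451 / 0.4444
Exactly, OR = (74 * 72) / (51 * 32) = 5328 / 1632
OR = 3.2647

3.2647


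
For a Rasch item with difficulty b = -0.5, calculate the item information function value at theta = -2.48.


P = 1/(1+exp(-(-2.48--0.5))) = 0.1213
I = P*(1-P) = 0.1213 * 0.8787
I = 0.1066

0.1066


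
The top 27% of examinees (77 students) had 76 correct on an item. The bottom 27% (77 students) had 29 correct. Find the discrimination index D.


p_upper = 76/77 = 0.987
p_lower = 29/77 = 0.3766
D = 0.987 - 0.3766 = 0.6104

0.6104


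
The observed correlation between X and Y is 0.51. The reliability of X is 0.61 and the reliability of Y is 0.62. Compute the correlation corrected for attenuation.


r_corrected = rxy / sqrt(rxx * ryy)
= 0.51 / sqrt(0.61 * 0.62)
= 0.51 / sqrt(0.3782)
= 0.51 / 0.61498
r_corrected = 0.8293

0.8293


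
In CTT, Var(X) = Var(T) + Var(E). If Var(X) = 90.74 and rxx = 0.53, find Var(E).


var_true = rxx * var_obs = 0.53 * 90.74 = 48.0922
var_error = var_obs - var_true
var_error = 90.74 - 48.0922
var_error = 42.6478

42.6478


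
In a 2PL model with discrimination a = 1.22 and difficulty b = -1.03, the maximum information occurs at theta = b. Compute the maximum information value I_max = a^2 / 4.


For 2PL, max info at theta = b = -1.03
I_max = a^2 / 4 = 1.22^2 / 4
= 1.4884 / 4
I_max = 0.3721

0.3721


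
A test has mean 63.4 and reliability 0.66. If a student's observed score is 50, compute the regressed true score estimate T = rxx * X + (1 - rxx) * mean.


T_est = rxx * X + (1 - rxx) * mean
T_est = 0.66 * 50 + 0.34 * 63.4
T_est = 33.0 + 21.556
T_est = 54.556

54.556


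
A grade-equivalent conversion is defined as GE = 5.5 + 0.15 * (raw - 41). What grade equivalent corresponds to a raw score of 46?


raw - median = 46 - 41 = 5
slope * diff = 0.15 * 5 = 0.75
GE = 5.5 + 0.75
GE = 6.25

6.25


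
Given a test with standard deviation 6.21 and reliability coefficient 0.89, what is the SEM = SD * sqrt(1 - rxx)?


SEM = SD * sqrt(1 - rxx)
SEM = 6.21 * sqrt(1 - 0.89)
SEM = 6.21 * sqrt(0.11) = 6.21 * 0.331662
SEM = 2.0596

2.0596


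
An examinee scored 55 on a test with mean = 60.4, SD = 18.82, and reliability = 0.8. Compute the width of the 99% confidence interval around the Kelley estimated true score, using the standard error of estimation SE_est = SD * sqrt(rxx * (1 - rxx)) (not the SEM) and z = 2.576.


True score estimate = 0.8*55 + 0.2*60.4 = 56.08
SE_est = SD * sqrt(rxx * (1 - rxx)) = 18.82 * sqrt(0.8 * 0.2) = 18.82 * sqrt(0.16) = 7.528
CI = T_est +/- z * SE_est, so width = 2 * z * SE_est = 2 * 2.576 * 7.528
Width = 38.7843

38.7843


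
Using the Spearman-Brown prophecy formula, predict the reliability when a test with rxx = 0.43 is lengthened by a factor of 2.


r_new = (n * rxx) / (1 + (n-1) * rxx)
r_new = (2 * 0.43) / (1 + 1 * 0.43)
r_new = 0.86 / 1.43
r_new = 0.6014

0.6014


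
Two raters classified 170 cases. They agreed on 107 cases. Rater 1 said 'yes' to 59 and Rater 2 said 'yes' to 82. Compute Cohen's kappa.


P_o = 107/170 = 0.629412
P_e = (59*82 + 111*88) / 28900 = 0.505398
kappa = (P_o - P_e) / (1 - P_e)
kappa = (0.629412 - 0.505398) / (1 - 0.505398)
kappa = 0.2507

0.2507


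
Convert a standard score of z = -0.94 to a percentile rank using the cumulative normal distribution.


CDF(z) = 0.5 * (1 + erf(z/sqrt(2)))
erf(-0.6647) = -0.6528
CDF = 0.1736
Percentile rank = 0.1736 * 100 = 17.36

17.36


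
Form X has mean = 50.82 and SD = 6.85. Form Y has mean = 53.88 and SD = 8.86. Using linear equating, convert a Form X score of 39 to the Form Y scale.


slope = SD_Y / SD_X = 8.86 / 6.85 ~ 1.2934
intercept = mean_Y - slope * mean_X = 53.88 - (8.86 / 6.85) * 50.82 ~ -11.8521
Y = slope * X + intercept. To avoid rounding drift from the rounded slope/intercept, evaluate the equivalent form Y = mean_Y + SD_Y * (X - mean_X) / SD_X at full precision:
Y = 53.88 + 8.86 * (39 - 50.82) / 6.85
Y = 53.88 - 8.86 * 11.82 / 6.85
Y = 53.88 - 104.7252 / 6.85
Y = 53.88 - 15.2884
Y = 38.5916

38.5916


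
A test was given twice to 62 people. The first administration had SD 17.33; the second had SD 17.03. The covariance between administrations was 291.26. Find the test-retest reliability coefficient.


r = cov(X,Y) / (SD_X * SD_Y)
r = 291.26 / (17.33 * 17.03)
r = 291.26 / 295.1299
r = 0.9869

0.9869


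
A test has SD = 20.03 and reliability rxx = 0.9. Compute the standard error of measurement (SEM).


SEM = SD * sqrt(1 - rxx)
SEM = 20.03 * sqrt(1 - 0.9)
SEM = 20.03 * sqrt(0.1) = 20.03 * 0.316228
SEM = 6.334

6.334


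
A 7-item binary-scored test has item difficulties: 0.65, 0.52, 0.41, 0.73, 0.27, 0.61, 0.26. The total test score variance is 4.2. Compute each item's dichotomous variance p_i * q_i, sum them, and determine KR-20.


For each item, compute p_i * q_i:
  Item 1: 0.65 * 0.35 = 0.2275
  Item 2: 0.52 * 0.48 = 0.2496
  Item 3: 0.41 * 0.59 = 0.2419
  Item 4: 0.73 * 0.27 = 0.1971
  Item 5: 0.27 * 0.73 = 0.1971
  Item 6: 0.61 * 0.39 = 0.2379
  Item 7: 0.26 * 0.74 = 0.1924
Sum(p_i * q_i) = 0.2275 + 0.2496 + 0.2419 + 0.1971 + 0.1971 + 0.2379 + 0.1924 = 1.5435
KR-20 = (k/(k-1)) * (1 - Sum(p_i*q_i) / Var_total)
= (7/6) * (1 - 1.5435/4.2)
= 1.1667 * 0.6325
KR-20 = 0.7379

0.7379


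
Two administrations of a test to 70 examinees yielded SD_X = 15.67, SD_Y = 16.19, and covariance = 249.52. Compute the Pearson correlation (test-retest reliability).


r = cov(X,Y) / (SD_X * SD_Y)
r = 249.52 / (15.67 * 16.19)
r = 249.52 / 253.6973
r = 0.9835

0.9835


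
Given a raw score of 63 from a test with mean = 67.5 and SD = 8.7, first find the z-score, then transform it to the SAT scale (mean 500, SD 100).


z = (X - mean) / SD = (63 - 67.5) / 8.7
z = -4.5 / 8.7
z = -0.5172
SAT-scale = SAT = 500 + 100z
Carry z at full precision (z = -4.5 / 8.7) into the conversion:
SAT-scale = 500 + 100 * (-4.5 / 8.7) = 500 + -450 / 8.7
SAT-scale = 500 + -51.7241
SAT-scale = 448.2759

448.2759


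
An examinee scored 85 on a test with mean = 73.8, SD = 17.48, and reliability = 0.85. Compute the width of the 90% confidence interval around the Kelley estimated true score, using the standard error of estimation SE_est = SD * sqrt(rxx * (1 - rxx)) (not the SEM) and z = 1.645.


True score estimate = 0.85*85 + 0.15*73.8 = 83.32
SE_est = SD * sqrt(rxx * (1 - rxx)) = 17.48 * sqrt(0.85 * 0.15) = 17.48 * sqrt(0.1275) = 6.241608
CI = T_est +/- z * SE_est, so width = 2 * z * SE_est = 2 * 1.645 * 6.241608
Width = 20.5349

20.5349


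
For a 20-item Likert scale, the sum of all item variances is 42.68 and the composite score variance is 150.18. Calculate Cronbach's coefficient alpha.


alpha = (k/(k-1)) * (1 - sum(si^2)/s_total^2)
= (20/19) * (1 - 42.68/150.18)
alpha = 0.7535

0.7535


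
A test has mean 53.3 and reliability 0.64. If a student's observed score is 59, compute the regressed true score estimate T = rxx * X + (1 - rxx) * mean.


T_est = rxx * X + (1 - rxx) * mean
T_est = 0.64 * 59 + 0.36 * 53.3
T_est = 37.76 + 19.188
T_est = 56.948

56.948


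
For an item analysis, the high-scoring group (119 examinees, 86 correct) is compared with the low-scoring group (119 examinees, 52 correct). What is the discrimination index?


p_upper = 86/119 = 0.7227
p_lower = 52/119 = 0.437
D = 0.7227 - 0.437 = 0.2857

0.2857


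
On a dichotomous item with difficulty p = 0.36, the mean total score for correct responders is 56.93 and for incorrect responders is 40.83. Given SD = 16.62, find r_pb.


q = 1 - p = 0.64
rpb = ((M1 - M0) / SD) * sqrt(p * q)
rpb = ((56.93 - 40.83) / 16.62) * sqrt(0.36 * 0.64)
rpb = 0.465

0.465


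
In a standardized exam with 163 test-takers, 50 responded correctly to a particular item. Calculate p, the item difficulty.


Item difficulty p = number correct / total examinees
p = 50 / 163
p = 0.3067

0.3067


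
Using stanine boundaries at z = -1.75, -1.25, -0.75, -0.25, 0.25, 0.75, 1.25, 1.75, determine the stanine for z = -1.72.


Stanine boundaries: [-1.75, -1.25, -0.75, -0.25, 0.25, 0.75, 1.25, 1.75]
z = -1.72
Check each boundary:
  z >= -1.75 -> could be stanine 2
  z < -1.25
  z < -0.75
  z < -0.25
  z < 0.25
  z < 0.75
  z < 1.25
  z < 1.75
Highest qualifying boundary gives stanine = 2

2


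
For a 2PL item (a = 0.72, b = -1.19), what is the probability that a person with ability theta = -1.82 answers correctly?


a*(theta - b) = 0.72 * (-1.82 - -1.19) = -0.4536
exp(--0.4536) = 1.574
P = 1 / (1 + 1.574)
P = 0.3885

0.3885


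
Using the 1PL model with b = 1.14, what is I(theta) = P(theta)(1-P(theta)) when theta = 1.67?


P = 1/(1+exp(-(1.67-1.14))) = 0.6295
I = P*(1-P) = 0.6295 * 0.3705
I = 0.2332

0.2332


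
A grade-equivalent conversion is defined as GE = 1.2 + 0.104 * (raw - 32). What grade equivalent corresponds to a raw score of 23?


raw - median = 23 - 32 = -9
slope * diff = 0.104 * -9 = -0.936
GE = 1.2 + -0.936
GE = 0.264

0.264


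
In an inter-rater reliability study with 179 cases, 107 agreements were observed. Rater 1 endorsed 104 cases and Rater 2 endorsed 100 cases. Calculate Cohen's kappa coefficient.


P_o = 107/179 = 0.597765
P_e = (104*100 + 75*79) / 32041 = 0.509503
kappa = (P_o - P_e) / (1 - P_e)
kappa = (0.597765 - 0.509503) / (1 - 0.509503)
kappa = 0.1799

0.1799


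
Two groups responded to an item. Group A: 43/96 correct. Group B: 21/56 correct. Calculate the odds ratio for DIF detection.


Odds_A = 43/53 = 0.8113
Odds_B = 21/35 = 0.6
OR = Odds_A / Odds_B = 0.8113 / 0.6
Exactly, OR = (43 * 35) / (53 * 21) = 1505 / 1113
OR = 1.3522

1.3522


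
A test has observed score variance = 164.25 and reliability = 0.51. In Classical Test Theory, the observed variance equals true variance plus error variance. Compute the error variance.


var_true = rxx * var_obs = 0.51 * 164.25 = 83.7675
var_error = var_obs - var_true
var_error = 164.25 - 83.7675
var_error = 80.4825

80.4825


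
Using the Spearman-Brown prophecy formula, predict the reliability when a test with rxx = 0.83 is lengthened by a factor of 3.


r_new = (n * rxx) / (1 + (n-1) * rxx)
r_new = (3 * 0.83) / (1 + 2 * 0.83)
r_new = 2.49 / 2.66
r_new = 0.9361

0.9361


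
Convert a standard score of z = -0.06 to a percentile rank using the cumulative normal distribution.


CDF(z) = 0.5 * (1 + erf(z/sqrt(2)))
erf(-0.0424) = -0.0478
CDF = 0.4761
Percentile rank = 0.4761 * 100 = 47.61

47.61


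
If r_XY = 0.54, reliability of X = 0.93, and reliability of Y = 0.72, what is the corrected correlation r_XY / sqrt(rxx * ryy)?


r_corrected = rxy / sqrt(rxx * ryy)
= 0.54 / sqrt(0.93 * 0.72)
= 0.54 / sqrt(0.6696)
= 0.54 / 0.818291
r_corrected = 0.6599

0.6599


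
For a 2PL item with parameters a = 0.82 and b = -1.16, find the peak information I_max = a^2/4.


For 2PL, max info at theta = b = -1.16
I_max = a^2 / 4 = 0.82^2 / 4
= 0.6724 / 4
I_max = 0.1681

0.1681


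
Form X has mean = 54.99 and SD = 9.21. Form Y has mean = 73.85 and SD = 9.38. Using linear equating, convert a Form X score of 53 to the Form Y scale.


slope = SD_Y / SD_X = 9.38 / 9.21 ~ 1.0185
intercept = mean_Y - slope * mean_X = 73.85 - (9.38 / 9.21) * 54.99 ~ 17.845
Y = slope * X + intercept. To avoid rounding drift from the rounded slope/intercept, evaluate the equivalent form Y = mean_Y + SD_Y * (X - mean_X) / SD_X at full precision:
Y = 73.85 + 9.38 * (53 - 54.99) / 9.21
Y = 73.85 - 9.38 * 1.99 / 9.21
Y = 73.85 - 18.6662 / 9.21
Y = 73.85 - 2.0267
Y = 71.8233

71.8233


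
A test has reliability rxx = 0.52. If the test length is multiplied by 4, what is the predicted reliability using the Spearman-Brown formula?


r_new = (n * rxx) / (1 + (n-1) * rxx)
r_new = (4 * 0.52) / (1 + 3 * 0.52)
r_new = 2.08 / 2.56
r_new = 0.8125

0.8125


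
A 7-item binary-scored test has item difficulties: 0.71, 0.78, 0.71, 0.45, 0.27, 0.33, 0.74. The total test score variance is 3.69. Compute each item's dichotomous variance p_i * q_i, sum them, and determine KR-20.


For each item, compute p_i * q_i:
  Item 1: 0.71 * 0.29 = 0.2059
  Item 2: 0.78 * 0.22 = 0.1716
  Item 3: 0.71 * 0.29 = 0.2059
  Item 4: 0.45 * 0.55 = 0.2475
  Item 5: 0.27 * 0.73 = 0.1971
  Item 6: 0.33 * 0.67 = 0.2211
  Item 7: 0.74 * 0.26 = 0.1924
Sum(p_i * q_i) = 0.2059 + 0.1716 + 0.2059 + 0.2475 + 0.1971 + 0.2211 + 0.1924 = 1.4415
KR-20 = (k/(k-1)) * (1 - Sum(p_i*q_i) / Var_total)
= (7/6) * (1 - 1.4415/3.69)
= 1.1667 * 0.6093
KR-20 = 0.7109

0.7109


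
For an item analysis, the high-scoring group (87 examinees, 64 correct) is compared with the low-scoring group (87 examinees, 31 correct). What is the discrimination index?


p_upper = 64/87 = 0.7356
p_lower = 31/87 = 0.3563
D = 0.7356 - 0.3563 = 0.3793

0.3793


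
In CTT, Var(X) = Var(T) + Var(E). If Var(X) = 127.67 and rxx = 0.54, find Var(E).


var_true = rxx * var_obs = 0.54 * 127.67 = 68.9418
var_error = var_obs - var_true
var_error = 127.67 - 68.9418
var_error = 58.7282

58.7282


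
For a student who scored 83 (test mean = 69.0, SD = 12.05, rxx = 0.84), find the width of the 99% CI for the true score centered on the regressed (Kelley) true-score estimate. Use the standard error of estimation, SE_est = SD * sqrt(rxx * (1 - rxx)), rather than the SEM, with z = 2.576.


True score estimate = 0.84*83 + 0.16*69.0 = 80.76
SE_est = SD * sqrt(rxx * (1 - rxx)) = 12.05 * sqrt(0.84 * 0.16) = 12.05 * sqrt(0.1344) = 4.417603
CI = T_est +/- z * SE_est, so width = 2 * z * SE_est = 2 * 2.576 * 4.417603
Width = 22.7595

22.7595


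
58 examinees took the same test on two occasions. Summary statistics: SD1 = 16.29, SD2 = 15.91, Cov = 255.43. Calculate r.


r = cov(X,Y) / (SD_X * SD_Y)
r = 255.43 / (16.29 * 15.91)
r = 255.43 / 259.1739
r = 0.9856

0.9856


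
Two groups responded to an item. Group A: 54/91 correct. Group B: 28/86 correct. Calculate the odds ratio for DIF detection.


Odds_A = 54/37 = 1.4595
Odds_B = 28/58 = 0.4828
OR = Odds_A / Odds_B = 1.4595 / 0.4828
Exactly, OR = (54 * 58) / (37 * 28) = 3132 / 1036
OR = 3.0232

3.0232


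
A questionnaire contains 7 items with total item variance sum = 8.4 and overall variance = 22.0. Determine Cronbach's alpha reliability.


alpha = (k/(k-1)) * (1 - sum(si^2)/s_total^2)
= (7/6) * (1 - 8.4/22.0)
alpha = 0.7212

0.7212


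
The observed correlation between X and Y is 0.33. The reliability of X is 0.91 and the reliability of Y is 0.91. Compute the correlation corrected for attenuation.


r_corrected = rxy / sqrt(rxx * ryy)
= 0.33 / sqrt(0.91 * 0.91)
= 0.33 / sqrt(0.8281)
= 0.33 / 0.91
r_corrected = 0.3626

0.3626


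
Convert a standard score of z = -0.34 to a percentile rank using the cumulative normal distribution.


CDF(z) = 0.5 * (1 + erf(z/sqrt(2)))
erf(-0.2404) = -0.2661
CDF = 0.3669
Percentile rank = 0.3669 * 100 = 36.69

36.69
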